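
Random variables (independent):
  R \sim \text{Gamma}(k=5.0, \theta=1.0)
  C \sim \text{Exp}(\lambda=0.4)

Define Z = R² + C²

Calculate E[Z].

E[Z] = E[R²] + E[C²]
E[R²] = Var(R) + E[R]² = 5 + 25 = 30
E[C²] = Var(C) + E[C]² = 6.25 + 6.25 = 12.5
E[Z] = 30 + 12.5 = 42.5

42.5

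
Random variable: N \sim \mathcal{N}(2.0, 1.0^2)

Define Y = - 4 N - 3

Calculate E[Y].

For Y = -4N - 3:
E[Y] = -4 * E[N] - 3
E[N] = 2.0 = 2
E[Y] = -4 * 2 - 3 = -11

-11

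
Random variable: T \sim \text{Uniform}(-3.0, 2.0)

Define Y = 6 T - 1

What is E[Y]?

For Y = 6T - 1:
E[Y] = 6 * E[T] - 1
E[T] = (-3 + 2)/2 = -0.5
E[Y] = 6 * (-0.5) - 1 = -4

-4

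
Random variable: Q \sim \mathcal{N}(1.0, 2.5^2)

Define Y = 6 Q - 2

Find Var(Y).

For Y = aQ + b: Var(Y) = a² * Var(Q)
Var(Q) = 2.5^2 = 6.25
Var(Y) = 6² * 6.25 = 36 * 6.25 = 225

225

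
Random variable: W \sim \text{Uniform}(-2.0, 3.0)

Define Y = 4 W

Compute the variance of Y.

For Y = aW + b: Var(Y) = a² * Var(W)
Var(W) = (3 + 2)^2/12 = 2.0833333
Var(Y) = 4² * 2.0833333 = 16 * 2.0833333 = 33.333333

33.333333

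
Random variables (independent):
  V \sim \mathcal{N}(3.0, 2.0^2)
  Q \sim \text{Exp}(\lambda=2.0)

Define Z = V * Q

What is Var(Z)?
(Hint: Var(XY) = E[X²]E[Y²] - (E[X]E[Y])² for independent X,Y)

Var(XY) = E[X²]E[Y²] - (E[X]E[Y])²
E[V] = 3, Var(V) = 4
E[Q] = 0.5, Var(Q) = 0.25
E[V²] = 4 + 3² = 13
E[Q²] = 0.25 + 0.5² = 0.5
Var(Z) = 13*0.5 - (3*0.5)²
= 6.5 - 2.25 = 4.25

4.25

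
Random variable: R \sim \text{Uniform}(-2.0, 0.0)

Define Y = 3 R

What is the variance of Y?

For Y = aR + b: Var(Y) = a² * Var(R)
Var(R) = (0 + 2)^2/12 = 0.33333333
Var(Y) = 3² * 0.33333333 = 9 * 0.33333333 = 3

3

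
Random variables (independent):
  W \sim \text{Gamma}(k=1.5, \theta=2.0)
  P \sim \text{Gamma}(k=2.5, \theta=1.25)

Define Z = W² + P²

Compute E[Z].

E[Z] = E[W²] + E[P²]
E[W²] = Var(W) + E[W]² = 6 + 9 = 15
E[P²] = Var(P) + E[P]² = 3.90625 + 9.765625 = 13.671875
E[Z] = 15 + 13.671875 = 28.671875

28.671875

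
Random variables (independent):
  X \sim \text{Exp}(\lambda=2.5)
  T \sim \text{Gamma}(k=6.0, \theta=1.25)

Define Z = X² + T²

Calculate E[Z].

E[Z] = E[X²] + E[T²]
E[X²] = Var(X) + E[X]² = 0.16 + 0.16 = 0.32
E[T²] = Var(T) + E[T]² = 9.375 + 56.25 = 65.625
E[Z] = 0.32 + 65.625 = 65.945

65.945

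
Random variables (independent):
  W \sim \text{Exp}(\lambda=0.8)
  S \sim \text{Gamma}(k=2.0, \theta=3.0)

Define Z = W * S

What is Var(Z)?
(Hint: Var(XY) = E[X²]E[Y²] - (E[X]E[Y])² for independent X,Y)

Var(XY) = E[X²]E[Y²] - (E[X]E[Y])²
E[W] = 1.25, Var(W) = 1.5625
E[S] = 6, Var(S) = 18
E[W²] = 1.5625 + 1.25² = 3.125
E[S²] = 18 + 6² = 54
Var(Z) = 3.125*54 - (1.25*6)²
= 168.75 - 56.25 = 112.5

112.5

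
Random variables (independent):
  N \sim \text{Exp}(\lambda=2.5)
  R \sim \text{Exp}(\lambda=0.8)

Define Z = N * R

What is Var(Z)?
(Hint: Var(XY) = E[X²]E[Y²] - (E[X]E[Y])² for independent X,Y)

Var(XY) = E[X²]E[Y²] - (E[X]E[Y])²
E[N] = 0.4, Var(N) = 0.16
E[R] = 1.25, Var(R) = 1.5625
E[N²] = 0.16 + 0.4² = 0.32
E[R²] = 1.5625 + 1.25² = 3.125
Var(Z) = 0.32*3.125 - (0.4*1.25)²
= 1 - 0.25 = 0.75

0.75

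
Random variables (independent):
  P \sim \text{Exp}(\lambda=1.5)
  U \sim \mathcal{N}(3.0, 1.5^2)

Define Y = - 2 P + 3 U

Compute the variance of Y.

For independent RVs: Var(aX + bY) = a²Var(X) + b²Var(Y)
Var(P) = 0.44444444
Var(U) = 2.25
Var(Y) = (-2)²*0.44444444 + 3²*2.25
= 4*0.44444444 + 9*2.25 = 22.027778

22.027778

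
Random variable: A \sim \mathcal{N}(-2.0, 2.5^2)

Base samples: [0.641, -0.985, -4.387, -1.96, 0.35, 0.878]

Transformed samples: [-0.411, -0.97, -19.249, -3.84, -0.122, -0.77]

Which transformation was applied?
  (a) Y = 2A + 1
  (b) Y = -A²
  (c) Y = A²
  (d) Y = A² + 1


Checking option (b) Y = -A²:
  A = 0.641 -> Y = -0.411 ✓
  A = -0.985 -> Y = -0.97 ✓
  A = -4.387 -> Y = -19.249 ✓
All samples match this transformation.

(b) -A²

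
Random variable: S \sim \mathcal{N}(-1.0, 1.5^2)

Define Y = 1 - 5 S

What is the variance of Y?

For Y = aS + b: Var(Y) = a² * Var(S)
Var(S) = 1.5^2 = 2.25
Var(Y) = (-5)² * 2.25 = 25 * 2.25 = 56.25

56.25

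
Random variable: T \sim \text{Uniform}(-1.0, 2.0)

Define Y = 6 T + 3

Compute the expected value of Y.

For Y = 6T + 3:
E[Y] = 6 * E[T] + 3
E[T] = (-1 + 2)/2 = 0.5
E[Y] = 6 * 0.5 + 3 = 6

6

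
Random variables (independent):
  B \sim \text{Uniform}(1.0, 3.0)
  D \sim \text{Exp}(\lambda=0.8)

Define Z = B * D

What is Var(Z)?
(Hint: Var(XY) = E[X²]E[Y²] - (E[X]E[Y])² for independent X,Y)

Var(XY) = E[X²]E[Y²] - (E[X]E[Y])²
E[B] = 2, Var(B) = 0.33333333
E[D] = 1.25, Var(D) = 1.5625
E[B²] = 0.33333333 + 2² = 4.3333333
E[D²] = 1.5625 + 1.25² = 3.125
Var(Z) = 4.3333333*3.125 - (2*1.25)²
= 13.541667 - 6.25 = 7.2916667

7.2916667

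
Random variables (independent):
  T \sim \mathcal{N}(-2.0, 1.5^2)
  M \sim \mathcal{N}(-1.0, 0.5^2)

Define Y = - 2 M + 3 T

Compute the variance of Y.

For independent RVs: Var(aX + bY) = a²Var(X) + b²Var(Y)
Var(T) = 2.25
Var(M) = 0.25
Var(Y) = 3²*2.25 + (-2)²*0.25
= 9*2.25 + 4*0.25 = 21.25

21.25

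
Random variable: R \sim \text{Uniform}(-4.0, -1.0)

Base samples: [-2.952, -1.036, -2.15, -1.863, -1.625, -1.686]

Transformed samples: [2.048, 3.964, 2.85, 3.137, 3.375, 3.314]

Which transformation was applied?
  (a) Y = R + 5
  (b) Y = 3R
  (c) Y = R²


Checking option (a) Y = R + 5:
  R = -2.952 -> Y = 2.048 ✓
  R = -1.036 -> Y = 3.964 ✓
  R = -2.15 -> Y = 2.85 ✓
All samples match this transformation.

(a) R + 5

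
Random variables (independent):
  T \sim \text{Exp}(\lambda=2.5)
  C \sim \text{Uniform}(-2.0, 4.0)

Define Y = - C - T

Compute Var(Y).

For independent RVs: Var(aX + bY) = a²Var(X) + b²Var(Y)
Var(T) = 0.16
Var(C) = 3
Var(Y) = (-1)²*0.16 + (-1)²*3
= 1*0.16 + 1*3 = 3.16

3.16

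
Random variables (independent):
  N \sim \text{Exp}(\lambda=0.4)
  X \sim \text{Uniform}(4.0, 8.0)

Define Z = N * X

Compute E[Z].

For independent RVs: E[XY] = E[X]*E[Y]
E[N] = 2.5
E[X] = 6
E[Z] = 2.5 * 6 = 15

15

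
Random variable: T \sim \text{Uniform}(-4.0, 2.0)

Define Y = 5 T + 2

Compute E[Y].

For Y = 5T + 2:
E[Y] = 5 * E[T] + 2
E[T] = (-4 + 2)/2 = -1
E[Y] = 5 * (-1) + 2 = -3

-3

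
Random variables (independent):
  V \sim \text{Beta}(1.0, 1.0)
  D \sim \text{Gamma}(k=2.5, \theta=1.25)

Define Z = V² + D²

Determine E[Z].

E[Z] = E[V²] + E[D²]
E[V²] = Var(V) + E[V]² = 0.083333333 + 0.25 = 0.33333333
E[D²] = Var(D) + E[D]² = 3.90625 + 9.765625 = 13.671875
E[Z] = 0.33333333 + 13.671875 = 14.005208

14.005208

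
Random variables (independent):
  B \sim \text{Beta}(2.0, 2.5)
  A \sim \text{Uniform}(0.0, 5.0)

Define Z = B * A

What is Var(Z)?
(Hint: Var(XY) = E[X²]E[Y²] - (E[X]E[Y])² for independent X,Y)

Var(XY) = E[X²]E[Y²] - (E[X]E[Y])²
E[B] = 0.44444444, Var(B) = 0.044893378
E[A] = 2.5, Var(A) = 2.0833333
E[B²] = 0.044893378 + 0.44444444² = 0.24242424
E[A²] = 2.0833333 + 2.5² = 8.3333333
Var(Z) = 0.24242424*8.3333333 - (0.44444444*2.5)²
= 2.020202 - 1.2345679 = 0.78563412

0.78563412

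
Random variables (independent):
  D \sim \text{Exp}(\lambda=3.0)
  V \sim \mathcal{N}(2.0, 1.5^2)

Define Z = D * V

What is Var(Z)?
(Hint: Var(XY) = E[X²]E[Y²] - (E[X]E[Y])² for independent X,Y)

Var(XY) = E[X²]E[Y²] - (E[X]E[Y])²
E[D] = 0.33333333, Var(D) = 0.11111111
E[V] = 2, Var(V) = 2.25
E[D²] = 0.11111111 + 0.33333333² = 0.22222222
E[V²] = 2.25 + 2² = 6.25
Var(Z) = 0.22222222*6.25 - (0.33333333*2)²
= 1.3888889 - 0.44444444 = 0.94444444

0.94444444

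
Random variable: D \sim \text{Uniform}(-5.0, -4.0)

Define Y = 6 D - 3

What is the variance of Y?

For Y = aD + b: Var(Y) = a² * Var(D)
Var(D) = (-4 + 5)^2/12 = 0.083333333
Var(Y) = 6² * 0.083333333 = 36 * 0.083333333 = 3

3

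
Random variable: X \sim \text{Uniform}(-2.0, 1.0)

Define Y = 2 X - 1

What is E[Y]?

For Y = 2X - 1:
E[Y] = 2 * E[X] - 1
E[X] = (-2 + 1)/2 = -0.5
E[Y] = 2 * (-0.5) - 1 = -2

-2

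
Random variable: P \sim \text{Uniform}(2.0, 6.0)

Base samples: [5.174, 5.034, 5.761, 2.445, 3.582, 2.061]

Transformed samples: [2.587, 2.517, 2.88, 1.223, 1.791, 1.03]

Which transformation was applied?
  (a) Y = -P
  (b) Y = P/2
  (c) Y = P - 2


Checking option (b) Y = P/2:
  P = 5.174 -> Y = 2.587 ✓
  P = 5.034 -> Y = 2.517 ✓
  P = 5.761 -> Y = 2.88 ✓
All samples match this transformation.

(b) P/2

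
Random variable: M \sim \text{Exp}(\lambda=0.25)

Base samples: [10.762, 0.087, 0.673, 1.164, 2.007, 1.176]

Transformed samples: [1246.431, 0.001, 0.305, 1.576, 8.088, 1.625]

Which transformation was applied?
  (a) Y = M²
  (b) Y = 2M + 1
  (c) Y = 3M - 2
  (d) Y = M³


Checking option (d) Y = M³:
  M = 10.762 -> Y = 1246.431 ✓
  M = 0.087 -> Y = 0.001 ✓
  M = 0.673 -> Y = 0.305 ✓
All samples match this transformation.

(d) M³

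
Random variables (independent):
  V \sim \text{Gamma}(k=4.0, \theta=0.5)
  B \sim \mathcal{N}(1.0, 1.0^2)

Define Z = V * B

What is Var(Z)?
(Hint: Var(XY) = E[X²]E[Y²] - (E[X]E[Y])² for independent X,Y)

Var(XY) = E[X²]E[Y²] - (E[X]E[Y])²
E[V] = 2, Var(V) = 1
E[B] = 1, Var(B) = 1
E[V²] = 1 + 2² = 5
E[B²] = 1 + 1² = 2
Var(Z) = 5*2 - (2*1)²
= 10 - 4 = 6

6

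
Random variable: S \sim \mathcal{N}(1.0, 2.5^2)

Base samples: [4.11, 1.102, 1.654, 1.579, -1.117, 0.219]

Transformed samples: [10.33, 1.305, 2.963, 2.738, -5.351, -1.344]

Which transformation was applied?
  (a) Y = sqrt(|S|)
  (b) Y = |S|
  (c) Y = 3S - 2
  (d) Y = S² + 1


Checking option (c) Y = 3S - 2:
  S = 4.11 -> Y = 10.33 ✓
  S = 1.102 -> Y = 1.305 ✓
  S = 1.654 -> Y = 2.963 ✓
All samples match this transformation.

(c) 3S - 2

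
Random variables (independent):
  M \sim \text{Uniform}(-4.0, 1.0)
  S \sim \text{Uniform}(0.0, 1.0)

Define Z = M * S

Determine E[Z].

For independent RVs: E[XY] = E[X]*E[Y]
E[M] = -1.5
E[S] = 0.5
E[Z] = -1.5 * 0.5 = -0.75

-0.75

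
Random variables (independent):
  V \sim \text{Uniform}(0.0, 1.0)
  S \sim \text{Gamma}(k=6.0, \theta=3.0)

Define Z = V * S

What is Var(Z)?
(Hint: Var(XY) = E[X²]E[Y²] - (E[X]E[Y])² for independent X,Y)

Var(XY) = E[X²]E[Y²] - (E[X]E[Y])²
E[V] = 0.5, Var(V) = 0.083333333
E[S] = 18, Var(S) = 54
E[V²] = 0.083333333 + 0.5² = 0.33333333
E[S²] = 54 + 18² = 378
Var(Z) = 0.33333333*378 - (0.5*18)²
= 126 - 81 = 45

45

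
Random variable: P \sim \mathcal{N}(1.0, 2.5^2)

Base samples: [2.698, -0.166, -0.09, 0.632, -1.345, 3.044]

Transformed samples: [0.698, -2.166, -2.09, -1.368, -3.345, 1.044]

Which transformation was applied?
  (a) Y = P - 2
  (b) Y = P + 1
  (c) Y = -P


Checking option (a) Y = P - 2:
  P = 2.698 -> Y = 0.698 ✓
  P = -0.166 -> Y = -2.166 ✓
  P = -0.09 -> Y = -2.09 ✓
All samples match this transformation.

(a) P - 2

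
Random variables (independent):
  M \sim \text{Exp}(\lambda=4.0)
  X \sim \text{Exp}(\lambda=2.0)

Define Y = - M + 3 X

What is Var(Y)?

For independent RVs: Var(aX + bY) = a²Var(X) + b²Var(Y)
Var(M) = 0.0625
Var(X) = 0.25
Var(Y) = (-1)²*0.0625 + 3²*0.25
= 1*0.0625 + 9*0.25 = 2.3125

2.3125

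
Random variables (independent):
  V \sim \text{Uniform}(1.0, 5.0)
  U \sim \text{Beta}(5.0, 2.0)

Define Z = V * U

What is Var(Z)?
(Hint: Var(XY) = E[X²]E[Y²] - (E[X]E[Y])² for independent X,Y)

Var(XY) = E[X²]E[Y²] - (E[X]E[Y])²
E[V] = 3, Var(V) = 1.3333333
E[U] = 0.71428571, Var(U) = 0.025510204
E[V²] = 1.3333333 + 3² = 10.333333
E[U²] = 0.025510204 + 0.71428571² = 0.53571429
Var(Z) = 10.333333*0.53571429 - (3*0.71428571)²
= 5.5357143 - 4.5918367 = 0.94387755

0.94387755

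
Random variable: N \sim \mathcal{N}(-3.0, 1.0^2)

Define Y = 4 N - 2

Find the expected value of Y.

For Y = 4N - 2:
E[Y] = 4 * E[N] - 2
E[N] = -3.0 = -3
E[Y] = 4 * (-3) - 2 = -14

-14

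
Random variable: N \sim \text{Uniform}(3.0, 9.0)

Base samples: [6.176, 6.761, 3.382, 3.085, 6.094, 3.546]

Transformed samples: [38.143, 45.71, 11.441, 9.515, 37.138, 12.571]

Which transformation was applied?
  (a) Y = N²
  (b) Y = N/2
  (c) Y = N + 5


Checking option (a) Y = N²:
  N = 6.176 -> Y = 38.143 ✓
  N = 6.761 -> Y = 45.71 ✓
  N = 3.382 -> Y = 11.441 ✓
All samples match this transformation.

(a) N²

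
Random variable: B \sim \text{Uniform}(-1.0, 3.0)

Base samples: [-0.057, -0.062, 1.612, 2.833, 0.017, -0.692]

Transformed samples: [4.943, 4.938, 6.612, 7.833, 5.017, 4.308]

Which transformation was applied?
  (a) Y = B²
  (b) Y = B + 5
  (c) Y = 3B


Checking option (b) Y = B + 5:
  B = -0.057 -> Y = 4.943 ✓
  B = -0.062 -> Y = 4.938 ✓
  B = 1.612 -> Y = 6.612 ✓
All samples match this transformation.

(b) B + 5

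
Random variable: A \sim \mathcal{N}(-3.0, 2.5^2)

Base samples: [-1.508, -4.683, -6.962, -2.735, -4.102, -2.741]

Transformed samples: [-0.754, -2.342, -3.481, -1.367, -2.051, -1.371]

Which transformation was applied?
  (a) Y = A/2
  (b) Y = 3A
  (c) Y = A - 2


Checking option (a) Y = A/2:
  A = -1.508 -> Y = -0.754 ✓
  A = -4.683 -> Y = -2.342 ✓
  A = -6.962 -> Y = -3.481 ✓
All samples match this transformation.

(a) A/2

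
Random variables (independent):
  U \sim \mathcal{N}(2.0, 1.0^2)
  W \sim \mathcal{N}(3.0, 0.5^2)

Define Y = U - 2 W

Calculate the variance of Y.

For independent RVs: Var(aX + bY) = a²Var(X) + b²Var(Y)
Var(U) = 1
Var(W) = 0.25
Var(Y) = 1²*1 + (-2)²*0.25
= 1*1 + 4*0.25 = 2

2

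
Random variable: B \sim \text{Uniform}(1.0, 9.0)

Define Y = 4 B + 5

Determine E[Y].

For Y = 4B + 5:
E[Y] = 4 * E[B] + 5
E[B] = (1 + 9)/2 = 5
E[Y] = 4 * 5 + 5 = 25

25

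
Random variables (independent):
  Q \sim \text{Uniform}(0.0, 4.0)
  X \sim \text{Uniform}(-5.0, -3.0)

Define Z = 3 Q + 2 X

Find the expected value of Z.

E[Z] = 3*E[Q] + 2*E[X]
E[Q] = 2
E[X] = -4
E[Z] = 3*2 + 2*(-4) = -2

-2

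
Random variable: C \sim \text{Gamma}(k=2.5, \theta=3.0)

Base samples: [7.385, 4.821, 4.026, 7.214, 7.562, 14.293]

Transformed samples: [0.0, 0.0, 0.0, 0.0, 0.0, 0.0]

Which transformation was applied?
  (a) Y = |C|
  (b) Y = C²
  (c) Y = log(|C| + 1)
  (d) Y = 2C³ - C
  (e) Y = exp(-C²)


Checking option (e) Y = exp(-C²):
  C = 7.385 -> Y = 0.0 ✓
  C = 4.821 -> Y = 0.0 ✓
  C = 4.026 -> Y = 0.0 ✓
All samples match this transformation.

(e) exp(-C²)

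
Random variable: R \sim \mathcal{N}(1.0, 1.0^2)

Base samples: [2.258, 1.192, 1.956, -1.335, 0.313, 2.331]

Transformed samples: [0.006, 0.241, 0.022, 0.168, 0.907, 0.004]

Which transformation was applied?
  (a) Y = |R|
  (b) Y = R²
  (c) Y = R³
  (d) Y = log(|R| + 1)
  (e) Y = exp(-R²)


Checking option (e) Y = exp(-R²):
  R = 2.258 -> Y = 0.006 ✓
  R = 1.192 -> Y = 0.241 ✓
  R = 1.956 -> Y = 0.022 ✓
All samples match this transformation.

(e) exp(-R²)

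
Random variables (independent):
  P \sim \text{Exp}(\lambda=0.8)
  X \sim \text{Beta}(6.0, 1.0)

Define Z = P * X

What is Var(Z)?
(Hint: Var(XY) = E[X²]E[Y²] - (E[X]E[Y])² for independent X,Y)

Var(XY) = E[X²]E[Y²] - (E[X]E[Y])²
E[P] = 1.25, Var(P) = 1.5625
E[X] = 0.85714286, Var(X) = 0.015306122
E[P²] = 1.5625 + 1.25² = 3.125
E[X²] = 0.015306122 + 0.85714286² = 0.75
Var(Z) = 3.125*0.75 - (1.25*0.85714286)²
= 2.34375 - 1.1479592 = 1.1957908

1.1957908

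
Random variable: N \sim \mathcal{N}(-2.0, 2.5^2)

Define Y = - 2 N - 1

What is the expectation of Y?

For Y = -2N - 1:
E[Y] = -2 * E[N] - 1
E[N] = -2.0 = -2
E[Y] = -2 * (-2) - 1 = 3

3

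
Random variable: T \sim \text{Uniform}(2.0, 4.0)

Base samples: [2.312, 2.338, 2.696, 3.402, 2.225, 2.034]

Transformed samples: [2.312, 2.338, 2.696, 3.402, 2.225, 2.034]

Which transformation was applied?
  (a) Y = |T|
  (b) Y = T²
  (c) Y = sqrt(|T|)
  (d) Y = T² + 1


Checking option (a) Y = |T|:
  T = 2.312 -> Y = 2.312 ✓
  T = 2.338 -> Y = 2.338 ✓
  T = 2.696 -> Y = 2.696 ✓
All samples match this transformation.

(a) |T|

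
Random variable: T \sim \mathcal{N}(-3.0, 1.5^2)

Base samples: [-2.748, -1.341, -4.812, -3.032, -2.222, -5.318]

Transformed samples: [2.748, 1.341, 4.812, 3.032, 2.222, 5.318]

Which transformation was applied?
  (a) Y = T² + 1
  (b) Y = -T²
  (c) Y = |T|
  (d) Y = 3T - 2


Checking option (c) Y = |T|:
  T = -2.748 -> Y = 2.748 ✓
  T = -1.341 -> Y = 1.341 ✓
  T = -4.812 -> Y = 4.812 ✓
All samples match this transformation.

(c) |T|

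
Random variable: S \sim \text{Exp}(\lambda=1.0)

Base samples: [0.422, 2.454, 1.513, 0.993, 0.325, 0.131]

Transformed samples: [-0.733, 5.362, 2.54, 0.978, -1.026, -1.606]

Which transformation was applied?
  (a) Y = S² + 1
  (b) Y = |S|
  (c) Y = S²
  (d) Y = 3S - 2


Checking option (d) Y = 3S - 2:
  S = 0.422 -> Y = -0.733 ✓
  S = 2.454 -> Y = 5.362 ✓
  S = 1.513 -> Y = 2.54 ✓
All samples match this transformation.

(d) 3S - 2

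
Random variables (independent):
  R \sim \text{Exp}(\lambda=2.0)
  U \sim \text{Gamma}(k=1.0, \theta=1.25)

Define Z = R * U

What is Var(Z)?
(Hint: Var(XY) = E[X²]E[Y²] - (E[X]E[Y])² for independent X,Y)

Var(XY) = E[X²]E[Y²] - (E[X]E[Y])²
E[R] = 0.5, Var(R) = 0.25
E[U] = 1.25, Var(U) = 1.5625
E[R²] = 0.25 + 0.5² = 0.5
E[U²] = 1.5625 + 1.25² = 3.125
Var(Z) = 0.5*3.125 - (0.5*1.25)²
= 1.5625 - 0.390625 = 1.171875

1.171875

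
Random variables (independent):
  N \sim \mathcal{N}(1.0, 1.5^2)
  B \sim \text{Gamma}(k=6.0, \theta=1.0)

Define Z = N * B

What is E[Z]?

For independent RVs: E[XY] = E[X]*E[Y]
E[N] = 1
E[B] = 6
E[Z] = 1 * 6 = 6

6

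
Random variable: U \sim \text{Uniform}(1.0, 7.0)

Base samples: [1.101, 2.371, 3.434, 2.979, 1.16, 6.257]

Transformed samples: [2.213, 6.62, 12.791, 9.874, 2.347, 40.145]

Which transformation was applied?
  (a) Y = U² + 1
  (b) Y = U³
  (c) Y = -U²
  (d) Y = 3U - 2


Checking option (a) Y = U² + 1:
  U = 1.101 -> Y = 2.213 ✓
  U = 2.371 -> Y = 6.62 ✓
  U = 3.434 -> Y = 12.791 ✓
All samples match this transformation.

(a) U² + 1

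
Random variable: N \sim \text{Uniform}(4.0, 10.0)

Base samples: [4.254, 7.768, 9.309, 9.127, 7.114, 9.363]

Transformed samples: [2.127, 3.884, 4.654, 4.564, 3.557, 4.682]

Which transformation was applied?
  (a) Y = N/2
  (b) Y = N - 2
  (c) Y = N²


Checking option (a) Y = N/2:
  N = 4.254 -> Y = 2.127 ✓
  N = 7.768 -> Y = 3.884 ✓
  N = 9.309 -> Y = 4.654 ✓
All samples match this transformation.

(a) N/2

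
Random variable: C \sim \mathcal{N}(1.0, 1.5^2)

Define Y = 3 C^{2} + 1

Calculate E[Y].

E[Y] = 3*E[C²] + 1
E[C] = 1
E[C²] = Var(C) + (E[C])² = 2.25 + 1 = 3.25
E[Y] = 3*3.25 + 1 = 10.75

10.75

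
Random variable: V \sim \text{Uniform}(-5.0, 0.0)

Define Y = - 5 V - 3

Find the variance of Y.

For Y = aV + b: Var(Y) = a² * Var(V)
Var(V) = (0 + 5)^2/12 = 2.0833333
Var(Y) = (-5)² * 2.0833333 = 25 * 2.0833333 = 52.083333

52.083333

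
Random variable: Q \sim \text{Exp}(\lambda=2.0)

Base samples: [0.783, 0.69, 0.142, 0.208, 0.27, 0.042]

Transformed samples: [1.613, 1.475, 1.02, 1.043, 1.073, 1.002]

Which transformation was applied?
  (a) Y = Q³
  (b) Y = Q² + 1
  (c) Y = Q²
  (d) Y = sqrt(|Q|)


Checking option (b) Y = Q² + 1:
  Q = 0.783 -> Y = 1.613 ✓
  Q = 0.69 -> Y = 1.475 ✓
  Q = 0.142 -> Y = 1.02 ✓
All samples match this transformation.

(b) Q² + 1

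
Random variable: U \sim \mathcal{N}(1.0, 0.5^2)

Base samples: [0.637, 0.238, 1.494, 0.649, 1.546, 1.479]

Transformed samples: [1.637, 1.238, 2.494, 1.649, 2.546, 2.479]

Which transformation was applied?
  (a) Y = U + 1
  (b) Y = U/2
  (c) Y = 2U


Checking option (a) Y = U + 1:
  U = 0.637 -> Y = 1.637 ✓
  U = 0.238 -> Y = 1.238 ✓
  U = 1.494 -> Y = 2.494 ✓
All samples match this transformation.

(a) U + 1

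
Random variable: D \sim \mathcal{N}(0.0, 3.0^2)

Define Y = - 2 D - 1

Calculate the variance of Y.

For Y = aD + b: Var(Y) = a² * Var(D)
Var(D) = 3.0^2 = 9
Var(Y) = (-2)² * 9 = 4 * 9 = 36

36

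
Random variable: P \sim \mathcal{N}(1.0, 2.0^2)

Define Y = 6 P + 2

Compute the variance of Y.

For Y = aP + b: Var(Y) = a² * Var(P)
Var(P) = 2.0^2 = 4
Var(Y) = 6² * 4 = 36 * 4 = 144

144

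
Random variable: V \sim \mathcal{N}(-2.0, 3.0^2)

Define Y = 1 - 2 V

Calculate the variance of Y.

For Y = aV + b: Var(Y) = a² * Var(V)
Var(V) = 3.0^2 = 9
Var(Y) = (-2)² * 9 = 4 * 9 = 36

36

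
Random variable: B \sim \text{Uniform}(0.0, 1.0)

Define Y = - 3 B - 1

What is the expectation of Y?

For Y = -3B - 1:
E[Y] = -3 * E[B] - 1
E[B] = (0 + 1)/2 = 0.5
E[Y] = -3 * 0.5 - 1 = -2.5

-2.5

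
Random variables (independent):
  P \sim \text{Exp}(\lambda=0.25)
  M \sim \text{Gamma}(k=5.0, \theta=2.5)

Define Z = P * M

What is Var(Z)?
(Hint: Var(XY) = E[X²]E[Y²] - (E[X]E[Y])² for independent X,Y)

Var(XY) = E[X²]E[Y²] - (E[X]E[Y])²
E[P] = 4, Var(P) = 16
E[M] = 12.5, Var(M) = 31.25
E[P²] = 16 + 4² = 32
E[M²] = 31.25 + 12.5² = 187.5
Var(Z) = 32*187.5 - (4*12.5)²
= 6000 - 2500 = 3500

3500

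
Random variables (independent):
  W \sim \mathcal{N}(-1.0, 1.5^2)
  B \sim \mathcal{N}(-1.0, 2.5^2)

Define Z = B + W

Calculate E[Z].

E[Z] = 1*E[W] + 1*E[B]
E[W] = -1
E[B] = -1
E[Z] = 1*(-1) + 1*(-1) = -2

-2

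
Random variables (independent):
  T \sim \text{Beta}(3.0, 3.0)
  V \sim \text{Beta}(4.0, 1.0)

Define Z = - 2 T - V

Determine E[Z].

E[Z] = -2*E[T] - 1*E[V]
E[T] = 0.5
E[V] = 0.8
E[Z] = -2*0.5 - 1*0.8 = -1.8

-1.8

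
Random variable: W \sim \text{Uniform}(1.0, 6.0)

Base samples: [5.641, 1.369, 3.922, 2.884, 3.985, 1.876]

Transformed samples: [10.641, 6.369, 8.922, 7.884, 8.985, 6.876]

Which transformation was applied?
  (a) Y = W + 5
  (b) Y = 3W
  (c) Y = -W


Checking option (a) Y = W + 5:
  W = 5.641 -> Y = 10.641 ✓
  W = 1.369 -> Y = 6.369 ✓
  W = 3.922 -> Y = 8.922 ✓
All samples match this transformation.

(a) W + 5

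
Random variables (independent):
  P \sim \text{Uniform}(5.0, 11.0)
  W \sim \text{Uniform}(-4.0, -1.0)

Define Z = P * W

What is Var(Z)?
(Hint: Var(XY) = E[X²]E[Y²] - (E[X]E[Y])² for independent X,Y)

Var(XY) = E[X²]E[Y²] - (E[X]E[Y])²
E[P] = 8, Var(P) = 3
E[W] = -2.5, Var(W) = 0.75
E[P²] = 3 + 8² = 67
E[W²] = 0.75 + (-2.5)² = 7
Var(Z) = 67*7 - (8*(-2.5))²
= 469 - 400 = 69

69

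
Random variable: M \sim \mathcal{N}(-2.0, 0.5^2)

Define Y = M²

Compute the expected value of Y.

E[M²] = Var(M) + (E[M])² = 0.25 + 4 = 4.25

4.25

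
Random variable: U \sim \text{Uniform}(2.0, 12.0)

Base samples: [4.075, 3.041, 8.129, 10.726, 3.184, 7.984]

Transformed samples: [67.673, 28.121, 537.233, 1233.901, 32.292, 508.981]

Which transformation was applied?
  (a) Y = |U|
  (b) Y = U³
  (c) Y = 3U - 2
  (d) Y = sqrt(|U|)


Checking option (b) Y = U³:
  U = 4.075 -> Y = 67.673 ✓
  U = 3.041 -> Y = 28.121 ✓
  U = 8.129 -> Y = 537.233 ✓
All samples match this transformation.

(b) U³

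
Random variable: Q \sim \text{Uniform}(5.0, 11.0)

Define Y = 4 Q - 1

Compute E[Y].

For Y = 4Q - 1:
E[Y] = 4 * E[Q] - 1
E[Q] = (5 + 11)/2 = 8
E[Y] = 4 * 8 - 1 = 31

31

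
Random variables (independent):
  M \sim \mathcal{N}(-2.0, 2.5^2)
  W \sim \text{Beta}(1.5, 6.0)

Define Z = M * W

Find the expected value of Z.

For independent RVs: E[XY] = E[X]*E[Y]
E[M] = -2
E[W] = 0.2
E[Z] = -2 * 0.2 = -0.4

-0.4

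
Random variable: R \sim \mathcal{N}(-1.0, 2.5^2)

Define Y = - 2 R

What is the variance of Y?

For Y = aR + b: Var(Y) = a² * Var(R)
Var(R) = 2.5^2 = 6.25
Var(Y) = (-2)² * 6.25 = 4 * 6.25 = 25

25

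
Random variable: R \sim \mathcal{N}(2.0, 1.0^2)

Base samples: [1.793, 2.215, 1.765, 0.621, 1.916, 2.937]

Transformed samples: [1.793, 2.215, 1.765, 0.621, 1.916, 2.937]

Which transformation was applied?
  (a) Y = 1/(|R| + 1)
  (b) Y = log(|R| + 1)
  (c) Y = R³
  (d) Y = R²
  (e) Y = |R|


Checking option (e) Y = |R|:
  R = 1.793 -> Y = 1.793 ✓
  R = 2.215 -> Y = 2.215 ✓
  R = 1.765 -> Y = 1.765 ✓
All samples match this transformation.

(e) |R|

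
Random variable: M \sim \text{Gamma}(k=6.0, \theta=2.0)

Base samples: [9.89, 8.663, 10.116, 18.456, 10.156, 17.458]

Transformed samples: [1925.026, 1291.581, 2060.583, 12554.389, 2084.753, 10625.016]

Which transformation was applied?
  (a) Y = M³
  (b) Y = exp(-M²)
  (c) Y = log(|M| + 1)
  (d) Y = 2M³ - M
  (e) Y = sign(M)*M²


Checking option (d) Y = 2M³ - M:
  M = 9.89 -> Y = 1925.026 ✓
  M = 8.663 -> Y = 1291.581 ✓
  M = 10.116 -> Y = 2060.583 ✓
All samples match this transformation.

(d) 2M³ - M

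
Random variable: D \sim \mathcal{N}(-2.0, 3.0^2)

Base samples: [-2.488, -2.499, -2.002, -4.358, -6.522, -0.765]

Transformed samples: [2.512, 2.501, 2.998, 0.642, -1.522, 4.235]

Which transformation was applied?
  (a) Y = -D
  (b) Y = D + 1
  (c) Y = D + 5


Checking option (c) Y = D + 5:
  D = -2.488 -> Y = 2.512 ✓
  D = -2.499 -> Y = 2.501 ✓
  D = -2.002 -> Y = 2.998 ✓
All samples match this transformation.

(c) D + 5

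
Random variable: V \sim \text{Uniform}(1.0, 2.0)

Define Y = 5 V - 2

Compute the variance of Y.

For Y = aV + b: Var(Y) = a² * Var(V)
Var(V) = (2 - 1)^2/12 = 0.083333333
Var(Y) = 5² * 0.083333333 = 25 * 0.083333333 = 2.0833333

2.0833333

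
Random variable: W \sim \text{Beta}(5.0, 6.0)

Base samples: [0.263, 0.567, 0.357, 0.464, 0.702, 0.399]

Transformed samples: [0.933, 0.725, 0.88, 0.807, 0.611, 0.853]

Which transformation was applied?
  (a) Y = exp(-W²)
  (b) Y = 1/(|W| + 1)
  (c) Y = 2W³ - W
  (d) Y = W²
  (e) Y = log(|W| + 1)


Checking option (a) Y = exp(-W²):
  W = 0.263 -> Y = 0.933 ✓
  W = 0.567 -> Y = 0.725 ✓
  W = 0.357 -> Y = 0.88 ✓
All samples match this transformation.

(a) exp(-W²)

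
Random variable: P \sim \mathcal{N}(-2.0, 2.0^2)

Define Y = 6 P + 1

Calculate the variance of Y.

For Y = aP + b: Var(Y) = a² * Var(P)
Var(P) = 2.0^2 = 4
Var(Y) = 6² * 4 = 36 * 4 = 144

144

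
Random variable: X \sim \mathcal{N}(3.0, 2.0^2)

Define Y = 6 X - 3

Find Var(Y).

For Y = aX + b: Var(Y) = a² * Var(X)
Var(X) = 2.0^2 = 4
Var(Y) = 6² * 4 = 36 * 4 = 144

144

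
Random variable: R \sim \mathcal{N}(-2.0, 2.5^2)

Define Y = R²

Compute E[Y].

Using E[X²] = Var(X) + (E[X])²:
E[R] = -2
Var(R) = 2.5^2 = 6.25
E[R²] = 6.25 + (-2)² = 6.25 + 4 = 10.25

10.25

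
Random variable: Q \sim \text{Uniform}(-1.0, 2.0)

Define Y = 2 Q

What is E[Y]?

For Y = 2Q:
E[Y] = 2 * E[Q]
E[Q] = (-1 + 2)/2 = 0.5
E[Y] = 2 * 0.5 = 1

1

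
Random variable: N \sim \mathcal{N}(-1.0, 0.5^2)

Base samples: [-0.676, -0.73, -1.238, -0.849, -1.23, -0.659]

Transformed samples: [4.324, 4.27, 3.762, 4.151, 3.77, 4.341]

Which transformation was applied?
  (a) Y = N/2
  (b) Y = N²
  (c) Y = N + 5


Checking option (c) Y = N + 5:
  N = -0.676 -> Y = 4.324 ✓
  N = -0.73 -> Y = 4.27 ✓
  N = -1.238 -> Y = 3.762 ✓
All samples match this transformation.

(c) N + 5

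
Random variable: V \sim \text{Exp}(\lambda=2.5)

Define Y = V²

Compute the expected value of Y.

E[V²] = Var(V) + (E[V])² = 0.16 + 0.16 = 0.32

0.32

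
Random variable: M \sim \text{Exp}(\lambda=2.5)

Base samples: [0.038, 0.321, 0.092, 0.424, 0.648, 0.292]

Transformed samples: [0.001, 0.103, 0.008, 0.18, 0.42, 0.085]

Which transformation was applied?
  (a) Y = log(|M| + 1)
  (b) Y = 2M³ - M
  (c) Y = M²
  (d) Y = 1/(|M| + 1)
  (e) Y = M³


Checking option (c) Y = M²:
  M = 0.038 -> Y = 0.001 ✓
  M = 0.321 -> Y = 0.103 ✓
  M = 0.092 -> Y = 0.008 ✓
All samples match this transformation.

(c) M²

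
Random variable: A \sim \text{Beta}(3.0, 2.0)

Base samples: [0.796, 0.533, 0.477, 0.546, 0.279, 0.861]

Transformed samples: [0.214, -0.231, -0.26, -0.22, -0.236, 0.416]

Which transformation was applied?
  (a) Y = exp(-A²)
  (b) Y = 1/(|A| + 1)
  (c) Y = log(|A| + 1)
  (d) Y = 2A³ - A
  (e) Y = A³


Checking option (d) Y = 2A³ - A:
  A = 0.796 -> Y = 0.214 ✓
  A = 0.533 -> Y = -0.231 ✓
  A = 0.477 -> Y = -0.26 ✓
All samples match this transformation.

(d) 2A³ - A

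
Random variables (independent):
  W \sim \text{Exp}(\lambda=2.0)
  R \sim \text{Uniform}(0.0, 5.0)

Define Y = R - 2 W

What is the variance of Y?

For independent RVs: Var(aX + bY) = a²Var(X) + b²Var(Y)
Var(W) = 0.25
Var(R) = 2.0833333
Var(Y) = (-2)²*0.25 + 1²*2.0833333
= 4*0.25 + 1*2.0833333 = 3.0833333

3.0833333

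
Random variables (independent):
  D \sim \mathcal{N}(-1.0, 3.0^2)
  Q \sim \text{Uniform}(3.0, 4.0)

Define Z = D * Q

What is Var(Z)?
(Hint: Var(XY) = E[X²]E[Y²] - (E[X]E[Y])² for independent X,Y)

Var(XY) = E[X²]E[Y²] - (E[X]E[Y])²
E[D] = -1, Var(D) = 9
E[Q] = 3.5, Var(Q) = 0.083333333
E[D²] = 9 + (-1)² = 10
E[Q²] = 0.083333333 + 3.5² = 12.333333
Var(Z) = 10*12.333333 - (-1*3.5)²
= 123.33333 - 12.25 = 111.08333

111.08333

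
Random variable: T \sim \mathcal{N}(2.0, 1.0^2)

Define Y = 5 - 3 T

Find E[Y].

For Y = -3T + 5:
E[Y] = -3 * E[T] + 5
E[T] = 2.0 = 2
E[Y] = -3 * 2 + 5 = -1

-1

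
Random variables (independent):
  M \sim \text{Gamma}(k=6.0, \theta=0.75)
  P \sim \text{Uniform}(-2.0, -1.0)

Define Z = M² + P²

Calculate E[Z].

E[Z] = E[M²] + E[P²]
E[M²] = Var(M) + E[M]² = 3.375 + 20.25 = 23.625
E[P²] = Var(P) + E[P]² = 0.083333333 + 2.25 = 2.3333333
E[Z] = 23.625 + 2.3333333 = 25.958333

25.958333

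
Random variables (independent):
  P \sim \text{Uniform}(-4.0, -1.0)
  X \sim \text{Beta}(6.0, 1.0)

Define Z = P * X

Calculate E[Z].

For independent RVs: E[XY] = E[X]*E[Y]
E[P] = -2.5
E[X] = 0.85714286
E[Z] = -2.5 * 0.85714286 = -2.1428571

-2.1428571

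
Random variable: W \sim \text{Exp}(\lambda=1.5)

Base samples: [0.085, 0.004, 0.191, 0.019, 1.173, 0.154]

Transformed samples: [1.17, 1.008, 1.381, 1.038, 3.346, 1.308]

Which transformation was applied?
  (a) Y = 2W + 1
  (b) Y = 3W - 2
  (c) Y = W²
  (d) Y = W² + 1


Checking option (a) Y = 2W + 1:
  W = 0.085 -> Y = 1.17 ✓
  W = 0.004 -> Y = 1.008 ✓
  W = 0.191 -> Y = 1.381 ✓
All samples match this transformation.

(a) 2W + 1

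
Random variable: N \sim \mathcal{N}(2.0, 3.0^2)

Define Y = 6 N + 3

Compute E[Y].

For Y = 6N + 3:
E[Y] = 6 * E[N] + 3
E[N] = 2.0 = 2
E[Y] = 6 * 2 + 3 = 15

15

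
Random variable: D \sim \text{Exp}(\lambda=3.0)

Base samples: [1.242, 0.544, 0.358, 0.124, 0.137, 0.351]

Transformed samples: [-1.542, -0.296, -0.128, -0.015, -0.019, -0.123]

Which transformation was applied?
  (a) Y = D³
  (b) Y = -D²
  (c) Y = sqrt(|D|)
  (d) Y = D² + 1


Checking option (b) Y = -D²:
  D = 1.242 -> Y = -1.542 ✓
  D = 0.544 -> Y = -0.296 ✓
  D = 0.358 -> Y = -0.128 ✓
All samples match this transformation.

(b) -D²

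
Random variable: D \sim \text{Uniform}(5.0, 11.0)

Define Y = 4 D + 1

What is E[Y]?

For Y = 4D + 1:
E[Y] = 4 * E[D] + 1
E[D] = (5 + 11)/2 = 8
E[Y] = 4 * 8 + 1 = 33

33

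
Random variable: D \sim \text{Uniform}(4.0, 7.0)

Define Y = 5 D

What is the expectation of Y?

For Y = 5D:
E[Y] = 5 * E[D]
E[D] = (4 + 7)/2 = 5.5
E[Y] = 5 * 5.5 = 27.5

27.5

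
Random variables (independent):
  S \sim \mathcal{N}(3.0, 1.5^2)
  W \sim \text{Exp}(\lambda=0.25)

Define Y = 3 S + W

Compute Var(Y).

For independent RVs: Var(aX + bY) = a²Var(X) + b²Var(Y)
Var(S) = 2.25
Var(W) = 16
Var(Y) = 3²*2.25 + 1²*16
= 9*2.25 + 1*16 = 36.25

36.25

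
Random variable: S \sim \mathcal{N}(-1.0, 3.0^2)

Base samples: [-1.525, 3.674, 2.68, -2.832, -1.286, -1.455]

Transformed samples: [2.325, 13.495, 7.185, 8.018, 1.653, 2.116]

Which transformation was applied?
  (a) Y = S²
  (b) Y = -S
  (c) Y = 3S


Checking option (a) Y = S²:
  S = -1.525 -> Y = 2.325 ✓
  S = 3.674 -> Y = 13.495 ✓
  S = 2.68 -> Y = 7.185 ✓
All samples match this transformation.

(a) S²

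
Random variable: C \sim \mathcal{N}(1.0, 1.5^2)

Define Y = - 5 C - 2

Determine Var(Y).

For Y = aC + b: Var(Y) = a² * Var(C)
Var(C) = 1.5^2 = 2.25
Var(Y) = (-5)² * 2.25 = 25 * 2.25 = 56.25

56.25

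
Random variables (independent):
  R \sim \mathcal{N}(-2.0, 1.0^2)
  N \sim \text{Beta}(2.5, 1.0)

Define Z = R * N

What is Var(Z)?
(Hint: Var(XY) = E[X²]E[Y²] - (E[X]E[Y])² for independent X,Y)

Var(XY) = E[X²]E[Y²] - (E[X]E[Y])²
E[R] = -2, Var(R) = 1
E[N] = 0.71428571, Var(N) = 0.045351474
E[R²] = 1 + (-2)² = 5
E[N²] = 0.045351474 + 0.71428571² = 0.55555556
Var(Z) = 5*0.55555556 - (-2*0.71428571)²
= 2.7777778 - 2.0408163 = 0.73696145

0.73696145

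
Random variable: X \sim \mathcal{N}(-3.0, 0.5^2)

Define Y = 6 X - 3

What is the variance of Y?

For Y = aX + b: Var(Y) = a² * Var(X)
Var(X) = 0.5^2 = 0.25
Var(Y) = 6² * 0.25 = 36 * 0.25 = 9

9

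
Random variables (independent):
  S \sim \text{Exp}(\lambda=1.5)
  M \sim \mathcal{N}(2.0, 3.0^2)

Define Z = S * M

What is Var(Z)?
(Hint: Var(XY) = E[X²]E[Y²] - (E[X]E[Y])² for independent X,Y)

Var(XY) = E[X²]E[Y²] - (E[X]E[Y])²
E[S] = 0.66666667, Var(S) = 0.44444444
E[M] = 2, Var(M) = 9
E[S²] = 0.44444444 + 0.66666667² = 0.88888889
E[M²] = 9 + 2² = 13
Var(Z) = 0.88888889*13 - (0.66666667*2)²
= 11.555556 - 1.7777778 = 9.7777778

9.7777778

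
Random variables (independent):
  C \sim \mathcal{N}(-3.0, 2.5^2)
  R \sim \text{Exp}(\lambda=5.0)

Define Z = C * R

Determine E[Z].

For independent RVs: E[XY] = E[X]*E[Y]
E[C] = -3
E[R] = 0.2
E[Z] = -3 * 0.2 = -0.6

-0.6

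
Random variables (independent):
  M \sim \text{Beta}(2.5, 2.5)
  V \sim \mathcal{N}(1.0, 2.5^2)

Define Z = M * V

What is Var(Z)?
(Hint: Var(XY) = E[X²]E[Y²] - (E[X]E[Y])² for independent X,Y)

Var(XY) = E[X²]E[Y²] - (E[X]E[Y])²
E[M] = 0.5, Var(M) = 0.041666667
E[V] = 1, Var(V) = 6.25
E[M²] = 0.041666667 + 0.5² = 0.29166667
E[V²] = 6.25 + 1² = 7.25
Var(Z) = 0.29166667*7.25 - (0.5*1)²
= 2.1145833 - 0.25 = 1.8645833

1.8645833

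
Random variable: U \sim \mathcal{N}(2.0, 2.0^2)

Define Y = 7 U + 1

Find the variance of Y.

For Y = aU + b: Var(Y) = a² * Var(U)
Var(U) = 2.0^2 = 4
Var(Y) = 7² * 4 = 49 * 4 = 196

196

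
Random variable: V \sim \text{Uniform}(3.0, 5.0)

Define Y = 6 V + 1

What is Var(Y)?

For Y = aV + b: Var(Y) = a² * Var(V)
Var(V) = (5 - 3)^2/12 = 0.33333333
Var(Y) = 6² * 0.33333333 = 36 * 0.33333333 = 12

12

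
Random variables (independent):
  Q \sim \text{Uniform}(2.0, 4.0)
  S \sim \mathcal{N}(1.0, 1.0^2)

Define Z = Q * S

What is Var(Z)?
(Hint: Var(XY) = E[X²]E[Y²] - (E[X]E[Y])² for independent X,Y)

Var(XY) = E[X²]E[Y²] - (E[X]E[Y])²
E[Q] = 3, Var(Q) = 0.33333333
E[S] = 1, Var(S) = 1
E[Q²] = 0.33333333 + 3² = 9.3333333
E[S²] = 1 + 1² = 2
Var(Z) = 9.3333333*2 - (3*1)²
= 18.666667 - 9 = 9.6666667

9.6666667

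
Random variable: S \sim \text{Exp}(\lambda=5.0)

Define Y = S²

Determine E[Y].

Using E[X²] = Var(X) + (E[X])²:
E[S] = 0.2
Var(S) = 1/5.0^2 = 0.04
E[S²] = 0.04 + 0.2² = 0.04 + 0.04 = 0.08

0.08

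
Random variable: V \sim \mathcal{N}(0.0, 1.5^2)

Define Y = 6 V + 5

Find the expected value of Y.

For Y = 6V + 5:
E[Y] = 6 * E[V] + 5
E[V] = 0.0 = 0
E[Y] = 6 * 0 + 5 = 5

5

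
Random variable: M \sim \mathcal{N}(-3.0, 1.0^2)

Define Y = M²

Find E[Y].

E[M²] = Var(M) + (E[M])² = 1 + 9 = 10

10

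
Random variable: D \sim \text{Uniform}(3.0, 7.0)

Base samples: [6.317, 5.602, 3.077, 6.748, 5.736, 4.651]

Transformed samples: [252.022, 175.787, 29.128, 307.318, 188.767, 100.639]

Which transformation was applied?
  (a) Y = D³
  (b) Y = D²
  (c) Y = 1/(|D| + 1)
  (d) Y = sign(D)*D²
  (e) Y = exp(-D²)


Checking option (a) Y = D³:
  D = 6.317 -> Y = 252.022 ✓
  D = 5.602 -> Y = 175.787 ✓
  D = 3.077 -> Y = 29.128 ✓
All samples match this transformation.

(a) D³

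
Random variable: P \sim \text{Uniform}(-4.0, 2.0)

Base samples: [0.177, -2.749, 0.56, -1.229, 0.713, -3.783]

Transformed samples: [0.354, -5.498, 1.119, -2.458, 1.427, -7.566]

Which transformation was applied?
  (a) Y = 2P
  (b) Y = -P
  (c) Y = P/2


Checking option (a) Y = 2P:
  P = 0.177 -> Y = 0.354 ✓
  P = -2.749 -> Y = -5.498 ✓
  P = 0.56 -> Y = 1.119 ✓
All samples match this transformation.

(a) 2P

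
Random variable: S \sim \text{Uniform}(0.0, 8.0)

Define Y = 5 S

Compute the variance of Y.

For Y = aS + b: Var(Y) = a² * Var(S)
Var(S) = (8 - 0)^2/12 = 5.3333333
Var(Y) = 5² * 5.3333333 = 25 * 5.3333333 = 133.33333

133.33333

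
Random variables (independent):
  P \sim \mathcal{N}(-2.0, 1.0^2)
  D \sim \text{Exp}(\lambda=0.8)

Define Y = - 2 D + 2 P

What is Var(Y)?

For independent RVs: Var(aX + bY) = a²Var(X) + b²Var(Y)
Var(P) = 1
Var(D) = 1.5625
Var(Y) = 2²*1 + (-2)²*1.5625
= 4*1 + 4*1.5625 = 10.25

10.25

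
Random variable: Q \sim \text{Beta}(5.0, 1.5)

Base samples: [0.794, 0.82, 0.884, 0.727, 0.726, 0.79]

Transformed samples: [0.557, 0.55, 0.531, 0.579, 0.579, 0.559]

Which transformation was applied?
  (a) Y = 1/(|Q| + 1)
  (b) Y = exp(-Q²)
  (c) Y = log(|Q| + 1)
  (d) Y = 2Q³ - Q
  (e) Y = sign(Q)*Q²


Checking option (a) Y = 1/(|Q| + 1):
  Q = 0.794 -> Y = 0.557 ✓
  Q = 0.82 -> Y = 0.55 ✓
  Q = 0.884 -> Y = 0.531 ✓
All samples match this transformation.

(a) 1/(|Q| + 1)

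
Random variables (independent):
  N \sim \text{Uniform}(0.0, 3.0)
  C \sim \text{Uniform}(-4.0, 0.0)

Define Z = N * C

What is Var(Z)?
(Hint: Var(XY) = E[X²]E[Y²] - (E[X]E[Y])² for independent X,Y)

Var(XY) = E[X²]E[Y²] - (E[X]E[Y])²
E[N] = 1.5, Var(N) = 0.75
E[C] = -2, Var(C) = 1.3333333
E[N²] = 0.75 + 1.5² = 3
E[C²] = 1.3333333 + (-2)² = 5.3333333
Var(Z) = 3*5.3333333 - (1.5*(-2))²
= 16 - 9 = 7

7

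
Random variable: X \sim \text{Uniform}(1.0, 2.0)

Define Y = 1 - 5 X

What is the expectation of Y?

For Y = -5X + 1:
E[Y] = -5 * E[X] + 1
E[X] = (1 + 2)/2 = 1.5
E[Y] = -5 * 1.5 + 1 = -6.5

-6.5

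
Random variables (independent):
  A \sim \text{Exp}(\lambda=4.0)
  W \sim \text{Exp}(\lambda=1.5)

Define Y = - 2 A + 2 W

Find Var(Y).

For independent RVs: Var(aX + bY) = a²Var(X) + b²Var(Y)
Var(A) = 0.0625
Var(W) = 0.44444444
Var(Y) = (-2)²*0.0625 + 2²*0.44444444
= 4*0.0625 + 4*0.44444444 = 2.0277778

2.0277778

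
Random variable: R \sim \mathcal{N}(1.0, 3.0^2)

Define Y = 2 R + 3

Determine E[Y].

For Y = 2R + 3:
E[Y] = 2 * E[R] + 3
E[R] = 1.0 = 1
E[Y] = 2 * 1 + 3 = 5

5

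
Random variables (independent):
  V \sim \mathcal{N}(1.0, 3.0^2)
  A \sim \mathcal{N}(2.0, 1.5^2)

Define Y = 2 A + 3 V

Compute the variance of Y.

For independent RVs: Var(aX + bY) = a²Var(X) + b²Var(Y)
Var(V) = 9
Var(A) = 2.25
Var(Y) = 3²*9 + 2²*2.25
= 9*9 + 4*2.25 = 90

90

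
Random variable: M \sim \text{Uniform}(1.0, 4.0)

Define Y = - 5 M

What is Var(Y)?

For Y = aM + b: Var(Y) = a² * Var(M)
Var(M) = (4 - 1)^2/12 = 0.75
Var(Y) = (-5)² * 0.75 = 25 * 0.75 = 18.75

18.75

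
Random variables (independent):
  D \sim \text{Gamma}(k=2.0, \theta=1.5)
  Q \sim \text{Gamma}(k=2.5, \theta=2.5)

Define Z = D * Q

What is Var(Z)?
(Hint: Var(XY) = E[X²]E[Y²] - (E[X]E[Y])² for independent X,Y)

Var(XY) = E[X²]E[Y²] - (E[X]E[Y])²
E[D] = 3, Var(D) = 4.5
E[Q] = 6.25, Var(Q) = 15.625
E[D²] = 4.5 + 3² = 13.5
E[Q²] = 15.625 + 6.25² = 54.6875
Var(Z) = 13.5*54.6875 - (3*6.25)²
= 738.28125 - 351.5625 = 386.71875

386.71875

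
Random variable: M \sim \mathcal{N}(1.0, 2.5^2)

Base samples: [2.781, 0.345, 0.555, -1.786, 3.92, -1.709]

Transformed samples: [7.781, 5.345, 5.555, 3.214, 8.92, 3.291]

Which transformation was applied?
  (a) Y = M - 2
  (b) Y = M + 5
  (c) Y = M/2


Checking option (b) Y = M + 5:
  M = 2.781 -> Y = 7.781 ✓
  M = 0.345 -> Y = 5.345 ✓
  M = 0.555 -> Y = 5.555 ✓
All samples match this transformation.

(b) M + 5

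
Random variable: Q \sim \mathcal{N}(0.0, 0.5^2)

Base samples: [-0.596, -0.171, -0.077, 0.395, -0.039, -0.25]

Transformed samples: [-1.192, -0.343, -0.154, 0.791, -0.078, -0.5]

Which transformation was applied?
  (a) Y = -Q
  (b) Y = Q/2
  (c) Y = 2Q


Checking option (c) Y = 2Q:
  Q = -0.596 -> Y = -1.192 ✓
  Q = -0.171 -> Y = -0.343 ✓
  Q = -0.077 -> Y = -0.154 ✓
All samples match this transformation.

(c) 2Q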